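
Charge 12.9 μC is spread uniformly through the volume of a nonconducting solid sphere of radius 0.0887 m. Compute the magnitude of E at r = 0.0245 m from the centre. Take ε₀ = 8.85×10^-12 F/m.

|E| = 4.07×10^6 V/m

By spherical symmetry E is radial; choose a Gaussian sphere of radius r = 0.0245 m (r < R).
For a uniform sphere the enclosed fraction is (r/R)³, so Q_enc = (12.9 μC)(0.0245/0.0887)³ = 2.718e-7 C.
Applying ∮E·dA = Q_enc/ε₀ with Φ = E(4πr²):
E = |Q_enc|/(4πε₀r²) = (2.718×10^-7)/(4π·8.85×10^-12·(0.0245)²) = 4.07×10^6 N/C.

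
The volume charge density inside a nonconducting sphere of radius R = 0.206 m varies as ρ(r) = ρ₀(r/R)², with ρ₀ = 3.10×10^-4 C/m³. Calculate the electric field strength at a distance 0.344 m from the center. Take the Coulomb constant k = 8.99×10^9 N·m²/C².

E ≈ 5.17e5 V/m

By spherical symmetry E is radial; choose a Gaussian sphere of radius r = 0.344 m (r > R, all charge enclosed).
Q_enc = 4π ∫₀^R ρ₀(r'/R)^2 r'² dr' = 4πρ₀R³/5 = 6.811×10^-6 C.
Since E is radial and uniform over the Gaussian sphere, Φ = E·4πr² = Q_enc/ε₀.
E = k|Q_enc|/r² = (8.99×10^9)(6.811×10^-6)/(0.344)² = 5.17×10^5 N/C.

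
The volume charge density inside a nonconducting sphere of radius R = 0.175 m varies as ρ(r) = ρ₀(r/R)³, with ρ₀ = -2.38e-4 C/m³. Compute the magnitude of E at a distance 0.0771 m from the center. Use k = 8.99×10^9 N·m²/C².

Use a concentric Gaussian sphere at r = 0.0771 m (r < R).
Integrate the density: Q_enc = 4π ∫₀^r ρ₀(r'/R)^3 r'² dr' = 4πρ₀ r^6/(6·R³) = -1.954e-8 C.
By Gauss's law, ∮E·dA = E·4πr² = Q_enc/ε₀.
E = k|Q_enc|/r² = (8.99×10^9)(1.954×10^-8)/(0.0771)² = 2.95e4 N/C.

E ≈ 2.95×10^4 N/C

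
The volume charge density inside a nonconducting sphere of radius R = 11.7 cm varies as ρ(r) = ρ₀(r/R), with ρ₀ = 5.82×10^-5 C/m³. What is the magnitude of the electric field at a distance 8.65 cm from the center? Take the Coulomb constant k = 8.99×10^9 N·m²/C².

By spherical symmetry E is radial; choose a Gaussian sphere of radius r = 8.65 cm (r < R).
Q_enc = ∫₀^r ρ(r')·4πr'² dr' = (4πρ₀/R) ∫₀^r r'^3 dr' = 4πρ₀ r^4/(4·R) = 8.749×10^-8 C.
By Gauss's law, ∮E·dA = E·4πr² = Q_enc/ε₀.
E = k|Q_enc|/r² = (8.99×10^9)(8.749×10^-8)/(0.0865)² = 1.05×10^5 N/C.

E ≈ 1.05×10^5 N/C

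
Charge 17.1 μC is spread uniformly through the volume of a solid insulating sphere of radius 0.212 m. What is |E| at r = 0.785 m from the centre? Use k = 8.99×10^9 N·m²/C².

By spherical symmetry E is radial; choose a Gaussian sphere of radius r = 0.785 m (r > R, so the entire charge is enclosed).
Q_enc = 17.1 μC = 1.71e-5 C.
Since E is radial and uniform over the Gaussian sphere, Φ = E·4πr² = Q_enc/ε₀.
E = k|Q_enc|/r² = (8.99×10^9)(1.71e-5)/(0.785)² = 2.49×10^5 N/C.

|E| ≈ 2.49×10^5 N/C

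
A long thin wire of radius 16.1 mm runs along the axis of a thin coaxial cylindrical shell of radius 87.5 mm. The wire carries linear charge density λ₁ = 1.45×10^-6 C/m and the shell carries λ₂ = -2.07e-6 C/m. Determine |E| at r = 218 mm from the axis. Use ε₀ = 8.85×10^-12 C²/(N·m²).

E ≈ 5.11×10^4 N/C

By cylindrical symmetry E is radial; use a coaxial Gaussian cylinder of radius 218 mm and length L (r > 87.5 mm, enclosing both).
λ_enc = λ₁ + λ₂ = (1.45e-6) + (-2.07×10^-6) = -6.20e-7 C/m.
Gauss's law: E·2πrL = λ_enc L/ε₀.
E = |λ_enc|/(2πε₀r) = (6.20e-7)/(2π·8.85×10^-12·0.218) = 5.11×10^4 N/C.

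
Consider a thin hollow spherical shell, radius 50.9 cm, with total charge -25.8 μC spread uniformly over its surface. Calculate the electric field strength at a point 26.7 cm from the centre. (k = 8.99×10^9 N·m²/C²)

E = 0 (no enclosed charge)

By spherical symmetry E is radial; choose a Gaussian sphere of radius r = 26.7 cm (inside the shell, r < 50.9 cm).
No charge lies within this surface, so Q_enc = 0 and Gauss's law gives E·4πr² = 0 ⇒ E = 0.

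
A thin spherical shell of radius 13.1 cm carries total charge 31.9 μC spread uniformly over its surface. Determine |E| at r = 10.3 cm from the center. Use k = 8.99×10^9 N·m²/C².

|E| = 0 N/C

Take a concentric spherical Gaussian surface of radius r = 10.3 cm (inside the shell, r < 13.1 cm).
All the charge is outside the Gaussian surface: Q_enc = 0, hence E = 0 everywhere inside the shell.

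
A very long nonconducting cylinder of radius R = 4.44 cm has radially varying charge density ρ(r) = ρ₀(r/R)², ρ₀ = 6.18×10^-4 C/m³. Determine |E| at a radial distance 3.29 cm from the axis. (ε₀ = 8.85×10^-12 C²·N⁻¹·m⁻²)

E = 3.15×10^5 V/m

By cylindrical symmetry E is radial; use a coaxial Gaussian cylinder of radius 3.29 cm and length L (r < R).
Integrating ρ over the cross-section to radius r: λ_enc = (2πρ₀/R²) ∫₀^r r'^3 dr' = 2πρ₀ r^4/(4·R²) = 5.769×10^-7 C/m.
Applying ∮E·dA = Q_enc/ε₀ with the end caps contributing no flux:
E = |λ_enc|/(2πε₀r) = (5.769×10^-7)/(2π·8.85×10^-12·0.0329) = 3.15×10^5 N/C.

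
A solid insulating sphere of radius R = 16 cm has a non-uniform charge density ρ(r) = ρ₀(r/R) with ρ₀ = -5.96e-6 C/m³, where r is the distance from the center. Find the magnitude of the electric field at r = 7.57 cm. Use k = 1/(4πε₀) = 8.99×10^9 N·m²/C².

|E| ≈ 6.03e3 N/C

By spherical symmetry E is radial; choose a Gaussian sphere of radius r = 7.57 cm (r < R).
Q_enc = ∫₀^r ρ(r')·4πr'² dr' = (4πρ₀/R) ∫₀^r r'^3 dr' = 4πρ₀ r^4/(4·R) = -3.843×10^-9 C.
By Gauss's law, ∮E·dA = E·4πr² = Q_enc/ε₀.
E = k|Q_enc|/r² = (8.99×10^9)(3.843×10^-9)/(0.0757)² = 6.03×10^3 N/C.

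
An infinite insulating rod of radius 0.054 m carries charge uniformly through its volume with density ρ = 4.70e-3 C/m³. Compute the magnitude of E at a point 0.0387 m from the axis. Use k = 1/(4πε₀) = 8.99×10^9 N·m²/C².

Choose a coaxial cylinder of radius r = 0.0387 m (arbitrary length L) as the Gaussian surface (r < R).
Charge inside radius r per length L is ρ·πr²·L, so λ_enc = ρπr² = 2.211×10^-5 C/m.
Since E is radial and uniform over the curved surface, Φ = E·2πrL = Q_enc/ε₀ = λ_enc L/ε₀.
E = 2k|λ_enc|/r = 2(8.99×10^9)(2.211×10^-5)/(0.0387) = 1.03×10^7 N/C.

|E| ≈ 1.03e7 N/C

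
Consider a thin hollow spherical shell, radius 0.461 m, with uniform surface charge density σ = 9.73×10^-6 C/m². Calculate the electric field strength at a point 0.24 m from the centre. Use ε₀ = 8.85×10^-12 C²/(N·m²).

E = 0

Symmetry ⇒ E = E(r) r̂. Gaussian sphere of radius r = 0.24 m (inside the shell, r < 0.461 m).
All the charge is outside the Gaussian surface: Q_enc = 0, hence E = 0 everywhere inside the shell.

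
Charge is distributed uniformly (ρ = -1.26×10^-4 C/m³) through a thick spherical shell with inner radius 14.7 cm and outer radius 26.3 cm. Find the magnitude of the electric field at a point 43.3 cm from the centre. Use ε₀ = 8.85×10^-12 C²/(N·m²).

Use a concentric Gaussian sphere at r = 43.3 cm (r > 26.3 cm, enclosing the whole shell).
Q_enc = ρ·(4π/3)(b³ − a³) = (-1.26×10^-4)·(4π/3)·((0.263)³ − (0.147)³) = -7.925×10^-6 C.
Since E is radial and uniform over the Gaussian sphere, Φ = E·4πr² = Q_enc/ε₀.
E = |Q_enc|/(4πε₀r²) = (7.925e-6)/(4π·8.85×10^-12·(0.433)²) = 3.80e5 N/C.

|E| = 3.80×10^5 N/C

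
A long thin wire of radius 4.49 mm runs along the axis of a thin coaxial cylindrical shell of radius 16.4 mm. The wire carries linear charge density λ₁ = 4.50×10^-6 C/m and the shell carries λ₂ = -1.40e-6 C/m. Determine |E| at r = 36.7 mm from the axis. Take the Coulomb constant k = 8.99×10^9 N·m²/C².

By cylindrical symmetry E is radial; use a coaxial Gaussian cylinder of radius 36.7 mm and length L (r > 16.4 mm, enclosing both).
λ_enc = λ₁ + λ₂ = (4.50×10^-6) + (-1.40e-6) = 3.10e-6 C/m.
By Gauss's law (flux through the curved wall only), E·2πrL = λ_enc L/ε₀.
E = 2k|λ_enc|/r = 2(8.99×10^9)(3.10e-6)/(0.0367) = 1.52×10^6 N/C.

|E| = 1.52×10^6 V/m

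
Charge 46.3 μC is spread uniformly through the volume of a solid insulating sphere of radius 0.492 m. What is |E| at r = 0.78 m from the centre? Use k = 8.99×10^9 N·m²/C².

Symmetry ⇒ E = E(r) r̂. Gaussian sphere of radius r = 0.78 m (r > R, so the entire charge is enclosed).
Q_enc = 46.3 μC = 4.63×10^-5 C.
By Gauss's law, ∮E·dA = E·4πr² = Q_enc/ε₀.
E = k|Q_enc|/r² = (8.99×10^9)(4.63×10^-5)/(0.78)² = 6.84×10^5 N/C.

|E| = 6.84e5 V/m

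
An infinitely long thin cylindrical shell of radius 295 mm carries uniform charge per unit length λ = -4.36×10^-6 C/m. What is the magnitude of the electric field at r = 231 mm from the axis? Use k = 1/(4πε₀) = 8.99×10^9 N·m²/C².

|E| = 0 N/C

Take a coaxial cylindrical Gaussian surface of radius r = 231 mm and length L (r < 295 mm, inside the shell).
All the surface charge lies outside this cylinder: Q_enc = 0, hence E = 0.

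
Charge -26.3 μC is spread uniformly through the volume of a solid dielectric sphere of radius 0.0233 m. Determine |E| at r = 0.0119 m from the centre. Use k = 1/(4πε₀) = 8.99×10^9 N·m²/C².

Take a concentric spherical Gaussian surface of radius r = 0.0119 m (r < R).
For a uniform sphere the enclosed fraction is (r/R)³, so Q_enc = (-26.3 μC)(0.0119/0.0233)³ = -3.504e-6 C.
Gauss's law: E·4πr² = Q_enc/ε₀.
E = k|Q_enc|/r² = (8.99×10^9)(3.504×10^-6)/(0.0119)² = 2.22e8 N/C.

E = 2.22×10^8 N/C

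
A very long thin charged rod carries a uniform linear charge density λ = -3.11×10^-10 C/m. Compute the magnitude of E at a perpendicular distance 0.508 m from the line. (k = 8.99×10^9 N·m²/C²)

Choose a coaxial cylinder of radius r = 0.508 m (arbitrary length L) as the Gaussian surface.
Q_enc = λL, so λ_enc = -3.11×10^-10 C/m.
Gauss's law: E·2πrL = λ_enc L/ε₀.
E = 2k|λ_enc|/r = 2(8.99×10^9)(3.11×10^-10)/(0.508) = 11 N/C.

11 V/m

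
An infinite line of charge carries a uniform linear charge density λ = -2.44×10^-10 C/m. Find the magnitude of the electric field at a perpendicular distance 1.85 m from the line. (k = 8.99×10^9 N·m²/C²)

|E| = 2.37 N/C

Choose a coaxial cylinder of radius r = 1.85 m (arbitrary length L) as the Gaussian surface.
Q_enc = λL, so λ_enc = -2.44×10^-10 C/m.
By Gauss's law (flux through the curved wall only), E·2πrL = λ_enc L/ε₀.
E = 2k|λ_enc|/r = 2(8.99×10^9)(2.44e-10)/(1.85) = 2.37 N/C.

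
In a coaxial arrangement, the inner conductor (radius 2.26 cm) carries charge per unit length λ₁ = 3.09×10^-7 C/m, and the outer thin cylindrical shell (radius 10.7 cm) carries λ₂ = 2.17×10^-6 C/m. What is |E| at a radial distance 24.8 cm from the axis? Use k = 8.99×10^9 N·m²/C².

Take a coaxial cylindrical Gaussian surface of radius r = 24.8 cm and length L (r > 10.7 cm, enclosing both).
λ_enc = λ₁ + λ₂ = (3.09×10^-7) + (2.17e-6) = 2.479e-6 C/m.
Since E is radial and uniform over the curved surface, Φ = E·2πrL = Q_enc/ε₀ = λ_enc L/ε₀.
E = 2k|λ_enc|/r = 2(8.99×10^9)(2.479×10^-6)/(0.248) = 1.80×10^5 N/C.

1.80e5 N/C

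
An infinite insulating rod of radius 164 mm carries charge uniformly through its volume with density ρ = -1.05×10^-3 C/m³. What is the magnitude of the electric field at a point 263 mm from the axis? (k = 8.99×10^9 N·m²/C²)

Choose a coaxial cylinder of radius r = 263 mm (arbitrary length L) as the Gaussian surface (r > 164 mm, full cross-section enclosed).
λ_enc = ρ·πR² = (-1.05e-3)π(0.164)² = -8.872×10^-5 C/m.
Applying ∮E·dA = Q_enc/ε₀ with the end caps contributing no flux:
E = 2k|λ_enc|/r = 2(8.99×10^9)(8.872×10^-5)/(0.263) = 6.07×10^6 N/C.

|E| = 6.07e6 N/C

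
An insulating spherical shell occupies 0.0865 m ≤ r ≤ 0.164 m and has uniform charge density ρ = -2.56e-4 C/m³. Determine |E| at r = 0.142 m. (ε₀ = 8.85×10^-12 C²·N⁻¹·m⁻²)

|E| ≈ 1.06×10^6 V/m

Use a concentric Gaussian sphere at r = 0.142 m (within the shell material, 0.0865 m < r < 0.164 m).
Enclosed charge is the volume from a to r: Q_enc = (4π/3)ρ(r³ − a³) = -2.376×10^-6 C.
By Gauss's law, ∮E·dA = E·4πr² = Q_enc/ε₀.
E = |Q_enc|/(4πε₀r²) = (2.376×10^-6)/(4π·8.85×10^-12·(0.142)²) = 1.06e6 N/C.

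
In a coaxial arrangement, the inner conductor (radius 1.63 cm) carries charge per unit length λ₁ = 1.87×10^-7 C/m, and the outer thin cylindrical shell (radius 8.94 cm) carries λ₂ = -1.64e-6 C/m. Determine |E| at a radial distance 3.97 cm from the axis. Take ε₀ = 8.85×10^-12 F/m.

E = 8.47e4 N/C

Coaxial Gaussian cylinder, radius r = 3.97 cm, length L (between the conductors, 1.63 cm < r < 8.94 cm).
Only the inner wire is enclosed; the outer shell contributes nothing inside itself. λ_enc = λ₁ = 1.87×10^-7 C/m.
By Gauss's law (flux through the curved wall only), E·2πrL = λ_enc L/ε₀.
E = |λ_enc|/(2πε₀r) = (1.87×10^-7)/(2π·8.85×10^-12·0.0397) = 8.47×10^4 N/C.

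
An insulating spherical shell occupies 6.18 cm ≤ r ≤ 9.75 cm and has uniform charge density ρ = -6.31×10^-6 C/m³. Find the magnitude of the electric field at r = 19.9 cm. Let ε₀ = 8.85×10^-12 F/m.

4.15×10^3 N/C

Take a concentric spherical Gaussian surface of radius r = 19.9 cm (r > 9.75 cm, enclosing the whole shell).
Q_enc = ρ·(4π/3)(b³ − a³) = (-6.31×10^-6)·(4π/3)·((0.0975)³ − (0.0618)³) = -1.826×10^-8 C.
Since E is radial and uniform over the Gaussian sphere, Φ = E·4πr² = Q_enc/ε₀.
E = |Q_enc|/(4πε₀r²) = (1.826×10^-8)/(4π·8.85×10^-12·(0.199)²) = 4.15×10^3 N/C.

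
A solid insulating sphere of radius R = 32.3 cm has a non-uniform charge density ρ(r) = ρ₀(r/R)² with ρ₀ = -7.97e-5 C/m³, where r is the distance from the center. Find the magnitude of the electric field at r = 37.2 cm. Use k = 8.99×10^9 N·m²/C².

E = 4.39×10^5 N/C

Take a concentric spherical Gaussian surface of radius r = 37.2 cm (r > R, all charge enclosed).
Q_enc = 4π ∫₀^R ρ₀(r'/R)^2 r'² dr' = 4πρ₀R³/5 = -6.75×10^-6 C.
Applying ∮E·dA = Q_enc/ε₀ with Φ = E(4πr²):
E = k|Q_enc|/r² = (8.99×10^9)(6.75e-6)/(0.372)² = 4.39e5 N/C.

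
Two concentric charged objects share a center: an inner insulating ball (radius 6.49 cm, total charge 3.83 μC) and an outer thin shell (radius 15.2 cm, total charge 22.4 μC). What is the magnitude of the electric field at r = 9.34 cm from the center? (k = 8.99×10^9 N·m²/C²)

3.95×10^6 V/m

Use a concentric Gaussian sphere at r = 9.34 cm (between the bodies, 6.49 cm < r < 15.2 cm).
Only the inner charge is enclosed; the outer shell contributes nothing inside itself. Q_enc = 3.83 μC = 3.83e-6 C.
By Gauss's law, ∮E·dA = E·4πr² = Q_enc/ε₀.
E = k|Q_enc|/r² = (8.99×10^9)(3.83×10^-6)/(0.0934)² = 3.95×10^6 N/C.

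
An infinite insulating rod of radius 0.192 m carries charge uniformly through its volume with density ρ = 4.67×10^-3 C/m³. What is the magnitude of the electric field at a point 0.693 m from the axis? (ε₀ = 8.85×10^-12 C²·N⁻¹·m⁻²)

|E| ≈ 1.40e7 N/C

Take a coaxial cylindrical Gaussian surface of radius r = 0.693 m and length L (r > 0.192 m, full cross-section enclosed).
λ_enc = ρ·πR² = (4.67×10^-3)π(0.192)² = 5.408e-4 C/m.
Gauss's law: E·2πrL = λ_enc L/ε₀.
E = |λ_enc|/(2πε₀r) = (5.408e-4)/(2π·8.85×10^-12·0.693) = 1.40e7 N/C.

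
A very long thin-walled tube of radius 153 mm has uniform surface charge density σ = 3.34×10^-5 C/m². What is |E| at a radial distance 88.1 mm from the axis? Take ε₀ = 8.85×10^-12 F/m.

Take a coaxial cylindrical Gaussian surface of radius r = 88.1 mm and length L (r < 153 mm, inside the shell).
All the surface charge lies outside this cylinder: Q_enc = 0, hence E = 0.

E = 0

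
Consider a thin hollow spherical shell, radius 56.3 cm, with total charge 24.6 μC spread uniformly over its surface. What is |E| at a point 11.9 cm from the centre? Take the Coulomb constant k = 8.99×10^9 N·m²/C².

E = 0 (no enclosed charge)

Symmetry ⇒ E = E(r) r̂. Gaussian sphere of radius r = 11.9 cm (inside the shell, r < 56.3 cm).
No charge lies within this surface, so Q_enc = 0 and Gauss's law gives E·4πr² = 0 ⇒ E = 0.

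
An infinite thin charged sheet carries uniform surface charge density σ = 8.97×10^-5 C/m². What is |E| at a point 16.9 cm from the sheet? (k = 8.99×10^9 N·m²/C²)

By planar symmetry E is perpendicular to the sheet and uniform; use a Gaussian pillbox with flat faces of area A on each side of the sheet.
Only the two end caps contribute flux: Φ = 2EA. With Q_enc = σA, Gauss's law gives E = |σ|/(2ε₀).
E = 2πk|σ| = 2π(8.99×10^9)(8.97×10^-5) = 5.07×10^6 N/C.

E = 5.07e6 N/C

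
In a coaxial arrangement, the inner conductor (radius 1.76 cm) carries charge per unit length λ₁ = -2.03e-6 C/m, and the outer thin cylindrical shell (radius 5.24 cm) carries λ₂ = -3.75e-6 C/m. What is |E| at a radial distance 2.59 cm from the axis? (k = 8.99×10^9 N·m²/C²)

E ≈ 1.41×10^6 V/m

By cylindrical symmetry E is radial; use a coaxial Gaussian cylinder of radius 2.59 cm and length L (between the conductors, 1.76 cm < r < 5.24 cm).
Only the inner wire is enclosed; the outer shell contributes nothing inside itself. λ_enc = λ₁ = -2.03×10^-6 C/m.
Applying ∮E·dA = Q_enc/ε₀ with the end caps contributing no flux:
E = 2k|λ_enc|/r = 2(8.99×10^9)(2.03×10^-6)/(0.0259) = 1.41×10^6 N/C.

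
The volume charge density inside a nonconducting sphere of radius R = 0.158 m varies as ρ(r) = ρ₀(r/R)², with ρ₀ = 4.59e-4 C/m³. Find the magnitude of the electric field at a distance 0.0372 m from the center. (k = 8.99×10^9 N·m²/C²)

Use a concentric Gaussian sphere at r = 0.0372 m (r < R).
Q_enc = ∫₀^r ρ(r')·4πr'² dr' = (4πρ₀/R²) ∫₀^r r'^4 dr' = 4πρ₀ r^5/(5·R²) = 3.292×10^-9 C.
Gauss's law: E·4πr² = Q_enc/ε₀.
E = k|Q_enc|/r² = (8.99×10^9)(3.292e-9)/(0.0372)² = 2.14e4 N/C.

E ≈ 2.14×10^4 N/C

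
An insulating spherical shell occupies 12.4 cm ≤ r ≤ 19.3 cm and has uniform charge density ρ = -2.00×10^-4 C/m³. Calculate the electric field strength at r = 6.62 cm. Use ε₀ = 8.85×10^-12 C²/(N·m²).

By spherical symmetry E is radial; choose a Gaussian sphere of radius r = 6.62 cm (r < 12.4 cm, inside the empty cavity).
Q_enc = 0 (all charge lies at larger r); Gauss's law gives E = 0.

E = 0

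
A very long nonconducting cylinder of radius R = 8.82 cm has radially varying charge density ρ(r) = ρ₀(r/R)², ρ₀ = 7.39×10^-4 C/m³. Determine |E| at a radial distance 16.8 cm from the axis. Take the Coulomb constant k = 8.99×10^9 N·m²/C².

By cylindrical symmetry E is radial; use a coaxial Gaussian cylinder of radius 16.8 cm and length L (r > R, full charge per length enclosed).
λ_enc = 2π ∫₀^R ρ₀(r'/R)^2 r' dr' = 2πρ₀R²/4 = 9.03e-6 C/m.
Applying ∮E·dA = Q_enc/ε₀ with the end caps contributing no flux:
E = 2k|λ_enc|/r = 2(8.99×10^9)(9.03e-6)/(0.168) = 9.66×10^5 N/C.

E = 9.66e5 N/C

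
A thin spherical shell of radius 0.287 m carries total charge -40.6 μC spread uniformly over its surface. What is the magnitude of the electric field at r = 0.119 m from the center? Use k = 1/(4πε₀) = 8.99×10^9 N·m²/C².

Symmetry ⇒ E = E(r) r̂. Gaussian sphere of radius r = 0.119 m (inside the shell, r < 0.287 m).
All the charge is outside the Gaussian surface: Q_enc = 0, hence E = 0 everywhere inside the shell.

|E| = 0 N/C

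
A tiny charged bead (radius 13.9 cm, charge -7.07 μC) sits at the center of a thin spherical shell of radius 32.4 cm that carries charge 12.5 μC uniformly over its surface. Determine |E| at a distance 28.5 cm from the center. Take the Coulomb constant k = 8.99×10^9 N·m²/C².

E ≈ 7.83×10^5 N/C

Symmetry ⇒ E = E(r) r̂. Gaussian sphere of radius r = 28.5 cm (between the bodies, 13.9 cm < r < 32.4 cm).
The shell at 32.4 cm lies outside the Gaussian surface, so Q_enc = -7.07 μC = -7.07×10^-6 C.
By Gauss's law, ∮E·dA = E·4πr² = Q_enc/ε₀.
E = k|Q_enc|/r² = (8.99×10^9)(7.07×10^-6)/(0.285)² = 7.83×10^5 N/C.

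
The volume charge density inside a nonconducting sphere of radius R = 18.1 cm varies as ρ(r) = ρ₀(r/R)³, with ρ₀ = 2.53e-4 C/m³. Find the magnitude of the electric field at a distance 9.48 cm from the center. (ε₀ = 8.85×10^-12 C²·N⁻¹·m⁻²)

Symmetry ⇒ E = E(r) r̂. Gaussian sphere of radius r = 9.48 cm (r < R).
Integrate the density: Q_enc = 4π ∫₀^r ρ₀(r'/R)^3 r'² dr' = 4πρ₀ r^6/(6·R³) = 6.486×10^-8 C.
Gauss's law: E·4πr² = Q_enc/ε₀.
E = |Q_enc|/(4πε₀r²) = (6.486×10^-8)/(4π·8.85×10^-12·(0.0948)²) = 6.49e4 N/C.

E ≈ 6.49×10^4 V/m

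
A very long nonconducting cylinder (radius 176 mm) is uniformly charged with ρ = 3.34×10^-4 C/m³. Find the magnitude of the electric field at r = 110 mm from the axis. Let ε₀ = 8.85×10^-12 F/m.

Take a coaxial cylindrical Gaussian surface of radius r = 110 mm and length L (r < R).
Charge inside radius r per length L is ρ·πr²·L, so λ_enc = ρπr² = 1.27×10^-5 C/m.
By Gauss's law (flux through the curved wall only), E·2πrL = λ_enc L/ε₀.
E = |λ_enc|/(2πε₀r) = (1.27e-5)/(2π·8.85×10^-12·0.11) = 2.08e6 N/C.

2.08×10^6 N/C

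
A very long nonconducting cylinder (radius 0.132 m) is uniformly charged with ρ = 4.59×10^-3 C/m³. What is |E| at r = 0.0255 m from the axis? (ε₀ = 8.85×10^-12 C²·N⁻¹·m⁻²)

Choose a coaxial cylinder of radius r = 0.0255 m (arbitrary length L) as the Gaussian surface (r < R).
Enclosed charge per unit length: λ_enc = ρ·πr² = (4.59×10^-3)π(0.0255)² = 9.377e-6 C/m.
Applying ∮E·dA = Q_enc/ε₀ with the end caps contributing no flux:
E = |λ_enc|/(2πε₀r) = (9.377e-6)/(2π·8.85×10^-12·0.0255) = 6.61e6 N/C.

|E| = 6.61e6 V/m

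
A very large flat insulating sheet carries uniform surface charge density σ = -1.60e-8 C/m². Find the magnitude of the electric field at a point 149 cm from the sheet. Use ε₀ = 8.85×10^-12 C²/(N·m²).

904 N/C

The symmetry is planar: E is normal to the sheet and the same magnitude on both sides. Take a pillbox straddling the sheet with end-cap area A.
Flux Φ = 2EA and Q_enc = σA, so 2EA = σA/ε₀ ⇒ E = |σ|/(2ε₀), independent of distance.
E = |σ|/(2ε₀) = (1.60×10^-8)/(2·8.85×10^-12) = 904 N/C.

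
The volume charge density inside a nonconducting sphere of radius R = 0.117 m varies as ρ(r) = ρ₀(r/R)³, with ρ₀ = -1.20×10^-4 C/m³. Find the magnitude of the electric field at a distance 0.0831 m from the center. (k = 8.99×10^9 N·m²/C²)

6.73×10^4 N/C

By spherical symmetry E is radial; choose a Gaussian sphere of radius r = 0.0831 m (r < R).
Q_enc = ∫₀^r ρ(r')·4πr'² dr' = (4πρ₀/R³) ∫₀^r r'^5 dr' = 4πρ₀ r^6/(6·R³) = -5.168e-8 C.
By Gauss's law, ∮E·dA = E·4πr² = Q_enc/ε₀.
E = k|Q_enc|/r² = (8.99×10^9)(5.168×10^-8)/(0.0831)² = 6.73×10^4 N/C.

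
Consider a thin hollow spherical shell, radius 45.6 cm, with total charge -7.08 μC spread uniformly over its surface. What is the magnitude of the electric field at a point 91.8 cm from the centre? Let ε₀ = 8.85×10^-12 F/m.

|E| ≈ 7.55×10^4 V/m

Use a concentric Gaussian sphere at r = 91.8 cm (r > 45.6 cm).
The entire shell is enclosed: Q_enc = -7.08×10^-6 C.
Since E is radial and uniform over the Gaussian sphere, Φ = E·4πr² = Q_enc/ε₀.
E = |Q_enc|/(4πε₀r²) = (7.08×10^-6)/(4π·8.85×10^-12·(0.918)²) = 7.55×10^4 N/C.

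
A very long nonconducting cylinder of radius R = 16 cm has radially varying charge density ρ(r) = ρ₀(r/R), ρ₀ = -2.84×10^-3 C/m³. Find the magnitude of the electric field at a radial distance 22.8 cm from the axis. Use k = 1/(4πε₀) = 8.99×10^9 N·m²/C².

E = 1.20×10^7 N/C

Coaxial Gaussian cylinder, radius r = 22.8 cm, length L (r > R, full charge per length enclosed).
λ_enc = 2π ∫₀^R ρ₀(r'/R)^1 r' dr' = 2πρ₀R²/3 = -1.523×10^-4 C/m.
Applying ∮E·dA = Q_enc/ε₀ with the end caps contributing no flux:
E = 2k|λ_enc|/r = 2(8.99×10^9)(1.523×10^-4)/(0.228) = 1.20×10^7 N/C.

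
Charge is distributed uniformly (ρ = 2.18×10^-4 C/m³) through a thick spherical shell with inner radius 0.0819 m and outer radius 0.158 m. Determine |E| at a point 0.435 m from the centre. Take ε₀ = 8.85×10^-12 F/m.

E ≈ 1.47×10^5 N/C

By spherical symmetry E is radial; choose a Gaussian sphere of radius r = 0.435 m (r > 0.158 m, enclosing the whole shell).
Q_enc = ρ·(4π/3)(b³ − a³) = (2.18×10^-4)·(4π/3)·((0.158)³ − (0.0819)³) = 3.10×10^-6 C.
By Gauss's law, ∮E·dA = E·4πr² = Q_enc/ε₀.
E = |Q_enc|/(4πε₀r²) = (3.10×10^-6)/(4π·8.85×10^-12·(0.435)²) = 1.47×10^5 N/C.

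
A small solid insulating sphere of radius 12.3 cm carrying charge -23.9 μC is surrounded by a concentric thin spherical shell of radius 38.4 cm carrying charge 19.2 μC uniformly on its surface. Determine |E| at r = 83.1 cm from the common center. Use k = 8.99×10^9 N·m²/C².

Use a concentric Gaussian sphere at r = 83.1 cm (r > 38.4 cm, enclosing both).
Q_enc = (-23.9 μC) + (19.2 μC) = -4.70e-6 C.
Applying ∮E·dA = Q_enc/ε₀ with Φ = E(4πr²):
E = k|Q_enc|/r² = (8.99×10^9)(4.70×10^-6)/(0.831)² = 6.12×10^4 N/C.

6.12×10^4 N/C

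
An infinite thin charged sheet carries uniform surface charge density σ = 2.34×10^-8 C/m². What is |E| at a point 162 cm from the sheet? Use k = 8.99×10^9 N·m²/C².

E = 1.32e3 N/C

By planar symmetry E is perpendicular to the sheet and uniform; use a Gaussian pillbox with flat faces of area A on each side of the sheet.
Only the two end caps contribute flux: Φ = 2EA. With Q_enc = σA, Gauss's law gives E = |σ|/(2ε₀).
E = 2πk|σ| = 2π(8.99×10^9)(2.34×10^-8) = 1.32e3 N/C.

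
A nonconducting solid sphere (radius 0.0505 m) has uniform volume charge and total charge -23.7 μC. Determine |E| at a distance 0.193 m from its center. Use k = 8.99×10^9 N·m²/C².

Symmetry ⇒ E = E(r) r̂. Gaussian sphere of radius r = 0.193 m (r > R, so the entire charge is enclosed).
Q_enc = -23.7 μC = -2.37e-5 C.
Applying ∮E·dA = Q_enc/ε₀ with Φ = E(4πr²):
E = k|Q_enc|/r² = (8.99×10^9)(2.37×10^-5)/(0.193)² = 5.72×10^6 N/C.

|E| = 5.72×10^6 N/C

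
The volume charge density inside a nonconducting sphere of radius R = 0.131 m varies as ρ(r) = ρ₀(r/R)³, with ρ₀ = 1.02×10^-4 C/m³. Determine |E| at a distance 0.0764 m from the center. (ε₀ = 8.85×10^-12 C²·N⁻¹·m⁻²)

|E| ≈ 2.91e4 V/m

Take a concentric spherical Gaussian surface of radius r = 0.0764 m (r < R).
Integrate the density: Q_enc = 4π ∫₀^r ρ₀(r'/R)^3 r'² dr' = 4πρ₀ r^6/(6·R³) = 1.89×10^-8 C.
Gauss's law: E·4πr² = Q_enc/ε₀.
E = |Q_enc|/(4πε₀r²) = (1.89e-8)/(4π·8.85×10^-12·(0.0764)²) = 2.91×10^4 N/C.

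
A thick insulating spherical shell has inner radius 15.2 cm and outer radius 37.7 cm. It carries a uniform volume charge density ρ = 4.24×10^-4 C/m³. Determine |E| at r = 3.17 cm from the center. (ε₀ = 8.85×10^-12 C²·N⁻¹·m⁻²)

|E| = 0 V/m

By spherical symmetry E is radial; choose a Gaussian sphere of radius r = 3.17 cm (r < 15.2 cm, inside the empty cavity).
No charge is enclosed, so by Gauss's law E·4πr² = 0 ⇒ E = 0.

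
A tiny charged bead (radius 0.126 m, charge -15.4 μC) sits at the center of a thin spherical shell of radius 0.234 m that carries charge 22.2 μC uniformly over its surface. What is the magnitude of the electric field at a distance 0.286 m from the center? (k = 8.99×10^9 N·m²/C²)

7.47×10^5 V/m

By spherical symmetry E is radial; choose a Gaussian sphere of radius r = 0.286 m (r > 0.234 m, enclosing both).
Q_enc = (-15.4 μC) + (22.2 μC) = 6.80×10^-6 C.
By Gauss's law, ∮E·dA = E·4πr² = Q_enc/ε₀.
E = k|Q_enc|/r² = (8.99×10^9)(6.80×10^-6)/(0.286)² = 7.47×10^5 N/C.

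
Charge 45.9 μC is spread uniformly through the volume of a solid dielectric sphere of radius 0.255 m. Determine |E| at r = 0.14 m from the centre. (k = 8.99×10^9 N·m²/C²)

E ≈ 3.48×10^6 N/C

Take a concentric spherical Gaussian surface of radius r = 0.14 m (r < R).
For a uniform sphere the enclosed fraction is (r/R)³, so Q_enc = (45.9 μC)(0.14/0.255)³ = 7.596e-6 C.
Gauss's law: E·4πr² = Q_enc/ε₀.
E = k|Q_enc|/r² = (8.99×10^9)(7.596e-6)/(0.14)² = 3.48×10^6 N/C.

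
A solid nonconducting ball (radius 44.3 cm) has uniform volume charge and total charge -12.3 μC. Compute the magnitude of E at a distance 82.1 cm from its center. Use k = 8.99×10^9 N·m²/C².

Take a concentric spherical Gaussian surface of radius r = 82.1 cm (r > R, so the entire charge is enclosed).
Q_enc = -12.3 μC = -1.23×10^-5 C.
By Gauss's law, ∮E·dA = E·4πr² = Q_enc/ε₀.
E = k|Q_enc|/r² = (8.99×10^9)(1.23×10^-5)/(0.821)² = 1.64×10^5 N/C.

E ≈ 1.64×10^5 N/C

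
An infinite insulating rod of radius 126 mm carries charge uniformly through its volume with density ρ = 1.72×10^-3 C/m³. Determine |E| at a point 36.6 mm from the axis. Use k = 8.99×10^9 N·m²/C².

By cylindrical symmetry E is radial; use a coaxial Gaussian cylinder of radius 36.6 mm and length L (r < R).
Charge inside radius r per length L is ρ·πr²·L, so λ_enc = ρπr² = 7.238e-6 C/m.
By Gauss's law (flux through the curved wall only), E·2πrL = λ_enc L/ε₀.
E = 2k|λ_enc|/r = 2(8.99×10^9)(7.238×10^-6)/(0.0366) = 3.56×10^6 N/C.

|E| ≈ 3.56×10^6 V/m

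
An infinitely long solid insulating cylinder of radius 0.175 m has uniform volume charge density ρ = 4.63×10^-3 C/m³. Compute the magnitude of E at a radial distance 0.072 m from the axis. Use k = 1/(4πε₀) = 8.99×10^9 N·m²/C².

Choose a coaxial cylinder of radius r = 0.072 m (arbitrary length L) as the Gaussian surface (r < R).
Enclosed charge per unit length: λ_enc = ρ·πr² = (4.63×10^-3)π(0.072)² = 7.54e-5 C/m.
Since E is radial and uniform over the curved surface, Φ = E·2πrL = Q_enc/ε₀ = λ_enc L/ε₀.
E = 2k|λ_enc|/r = 2(8.99×10^9)(7.54×10^-5)/(0.072) = 1.88e7 N/C.

E = 1.88e7 N/C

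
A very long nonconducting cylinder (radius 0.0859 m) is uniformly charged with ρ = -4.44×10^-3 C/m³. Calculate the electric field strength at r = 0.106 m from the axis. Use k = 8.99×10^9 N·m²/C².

Choose a coaxial cylinder of radius r = 0.106 m (arbitrary length L) as the Gaussian surface (r > 0.0859 m, full cross-section enclosed).
λ_enc = ρ·πR² = (-4.44×10^-3)π(0.0859)² = -1.029e-4 C/m.
Gauss's law: E·2πrL = λ_enc L/ε₀.
E = 2k|λ_enc|/r = 2(8.99×10^9)(1.029e-4)/(0.106) = 1.75×10^7 N/C.

1.75×10^7 V/m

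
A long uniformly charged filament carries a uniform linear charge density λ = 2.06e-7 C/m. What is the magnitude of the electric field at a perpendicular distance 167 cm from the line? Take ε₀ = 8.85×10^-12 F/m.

Choose a coaxial cylinder of radius r = 167 cm (arbitrary length L) as the Gaussian surface.
Q_enc = λL, so λ_enc = 2.06×10^-7 C/m.
By Gauss's law (flux through the curved wall only), E·2πrL = λ_enc L/ε₀.
E = |λ_enc|/(2πε₀r) = (2.06×10^-7)/(2π·8.85×10^-12·1.67) = 2.22e3 N/C.

|E| ≈ 2.22×10^3 V/m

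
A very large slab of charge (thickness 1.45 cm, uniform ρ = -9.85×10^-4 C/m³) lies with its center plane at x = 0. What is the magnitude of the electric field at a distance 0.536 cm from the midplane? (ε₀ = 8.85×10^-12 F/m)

By symmetry E is perpendicular to the slab. A Gaussian pillbox from −0.536 cm to +0.536 cm (face area A) lies entirely within the slab.
Q_enc = ρ·(2x)·A and flux = 2EA, so 2EA = 2ρxA/ε₀ ⇒ E = |ρ|x/ε₀.
E = (9.85×10^-4)(0.00536)/(8.85×10^-12) = 5.97×10^5 N/C.

E = 5.97×10^5 V/m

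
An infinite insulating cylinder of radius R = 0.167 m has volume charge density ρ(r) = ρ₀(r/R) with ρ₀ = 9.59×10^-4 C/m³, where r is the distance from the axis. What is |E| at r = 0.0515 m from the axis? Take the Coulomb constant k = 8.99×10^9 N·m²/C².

By cylindrical symmetry E is radial; use a coaxial Gaussian cylinder of radius 0.0515 m and length L (r < R).
λ_enc = ∫₀^r ρ(r')·2πr' dr' = (2πρ₀/R)·r^3/3 = 1.643e-6 C/m.
Applying ∮E·dA = Q_enc/ε₀ with the end caps contributing no flux:
E = 2k|λ_enc|/r = 2(8.99×10^9)(1.643e-6)/(0.0515) = 5.74e5 N/C.

|E| = 5.74×10^5 N/C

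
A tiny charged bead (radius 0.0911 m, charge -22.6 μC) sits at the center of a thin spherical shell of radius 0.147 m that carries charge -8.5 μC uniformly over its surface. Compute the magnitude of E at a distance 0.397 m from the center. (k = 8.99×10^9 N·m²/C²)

Use a concentric Gaussian sphere at r = 0.397 m (r > 0.147 m, enclosing both).
Q_enc = (-22.6 μC) + (-8.5 μC) = -3.11×10^-5 C.
Since E is radial and uniform over the Gaussian sphere, Φ = E·4πr² = Q_enc/ε₀.
E = k|Q_enc|/r² = (8.99×10^9)(3.11×10^-5)/(0.397)² = 1.77×10^6 N/C.

|E| = 1.77e6 V/m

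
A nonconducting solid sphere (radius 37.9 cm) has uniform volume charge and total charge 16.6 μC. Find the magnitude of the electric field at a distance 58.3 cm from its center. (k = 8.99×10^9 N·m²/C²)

E = 4.39×10^5 N/C

Take a concentric spherical Gaussian surface of radius r = 58.3 cm (r > R, so the entire charge is enclosed).
Q_enc = 16.6 μC = 1.66×10^-5 C.
Applying ∮E·dA = Q_enc/ε₀ with Φ = E(4πr²):
E = k|Q_enc|/r² = (8.99×10^9)(1.66e-5)/(0.583)² = 4.39×10^5 N/C.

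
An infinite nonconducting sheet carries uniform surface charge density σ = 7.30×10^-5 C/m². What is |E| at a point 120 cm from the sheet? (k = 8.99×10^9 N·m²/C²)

Choose a cylindrical pillbox piercing the sheet, end faces (area A) parallel to it.
Only the two end caps contribute flux: Φ = 2EA. With Q_enc = σA, Gauss's law gives E = |σ|/(2ε₀).
E = 2πk|σ| = 2π(8.99×10^9)(7.30×10^-5) = 4.12e6 N/C.

|E| ≈ 4.12×10^6 V/m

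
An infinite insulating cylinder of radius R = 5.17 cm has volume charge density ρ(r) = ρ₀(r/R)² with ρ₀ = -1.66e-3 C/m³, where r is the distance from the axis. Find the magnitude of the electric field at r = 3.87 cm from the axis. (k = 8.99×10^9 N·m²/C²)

E = 1.02e6 N/C

Coaxial Gaussian cylinder, radius r = 3.87 cm, length L (r < R).
Integrating ρ over the cross-section to radius r: λ_enc = (2πρ₀/R²) ∫₀^r r'^3 dr' = 2πρ₀ r^4/(4·R²) = -2.188e-6 C/m.
Applying ∮E·dA = Q_enc/ε₀ with the end caps contributing no flux:
E = 2k|λ_enc|/r = 2(8.99×10^9)(2.188×10^-6)/(0.0387) = 1.02×10^6 N/C.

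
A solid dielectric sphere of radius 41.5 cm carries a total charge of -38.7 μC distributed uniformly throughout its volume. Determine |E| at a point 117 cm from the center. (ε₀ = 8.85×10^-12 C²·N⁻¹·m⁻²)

E ≈ 2.54×10^5 N/C

Take a concentric spherical Gaussian surface of radius r = 117 cm (r > R, so the entire charge is enclosed).
Q_enc = -38.7 μC = -3.87×10^-5 C.
By Gauss's law, ∮E·dA = E·4πr² = Q_enc/ε₀.
E = |Q_enc|/(4πε₀r²) = (3.87×10^-5)/(4π·8.85×10^-12·(1.17)²) = 2.54e5 N/C.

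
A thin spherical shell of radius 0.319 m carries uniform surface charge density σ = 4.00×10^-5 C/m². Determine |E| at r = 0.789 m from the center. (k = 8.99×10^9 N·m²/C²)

By spherical symmetry E is radial; choose a Gaussian sphere of radius r = 0.789 m (r > 0.319 m).
The entire shell is enclosed: Q_enc = σ·4πR² = (4.00e-5)·4π·(0.319)² = 5.115×10^-5 C.
By Gauss's law, ∮E·dA = E·4πr² = Q_enc/ε₀.
E = k|Q_enc|/r² = (8.99×10^9)(5.115e-5)/(0.789)² = 7.39×10^5 N/C.

E = 7.39e5 N/C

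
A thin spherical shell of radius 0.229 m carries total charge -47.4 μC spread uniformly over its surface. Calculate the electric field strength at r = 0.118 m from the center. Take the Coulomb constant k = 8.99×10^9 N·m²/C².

|E| = 0 V/m

By spherical symmetry E is radial; choose a Gaussian sphere of radius r = 0.118 m (inside the shell, r < 0.229 m).
No charge lies within this surface, so Q_enc = 0 and Gauss's law gives E·4πr² = 0 ⇒ E = 0.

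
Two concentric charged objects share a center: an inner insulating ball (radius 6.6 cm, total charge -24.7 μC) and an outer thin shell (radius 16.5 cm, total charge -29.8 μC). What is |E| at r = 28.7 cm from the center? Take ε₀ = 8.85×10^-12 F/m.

|E| = 5.95×10^6 V/m

Use a concentric Gaussian sphere at r = 28.7 cm (r > 16.5 cm, enclosing both).
Q_enc = (-24.7 μC) + (-29.8 μC) = -5.45e-5 C.
Since E is radial and uniform over the Gaussian sphere, Φ = E·4πr² = Q_enc/ε₀.
E = |Q_enc|/(4πε₀r²) = (5.45e-5)/(4π·8.85×10^-12·(0.287)²) = 5.95×10^6 N/C.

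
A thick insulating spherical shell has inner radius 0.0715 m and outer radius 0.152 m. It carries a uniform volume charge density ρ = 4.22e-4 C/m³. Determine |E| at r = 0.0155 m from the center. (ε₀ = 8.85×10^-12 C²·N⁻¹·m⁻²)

Take a concentric spherical Gaussian surface of radius r = 0.0155 m (r < 0.0715 m, inside the empty cavity).
Q_enc = 0 (all charge lies at larger r); Gauss's law gives E = 0.

|E| = 0 N/C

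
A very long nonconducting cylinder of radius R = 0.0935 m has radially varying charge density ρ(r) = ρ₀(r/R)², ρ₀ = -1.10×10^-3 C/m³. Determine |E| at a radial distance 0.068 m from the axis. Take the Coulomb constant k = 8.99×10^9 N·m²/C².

By cylindrical symmetry E is radial; use a coaxial Gaussian cylinder of radius 0.068 m and length L (r < R).
Integrating ρ over the cross-section to radius r: λ_enc = (2πρ₀/R²) ∫₀^r r'^3 dr' = 2πρ₀ r^4/(4·R²) = -4.226×10^-6 C/m.
By Gauss's law (flux through the curved wall only), E·2πrL = λ_enc L/ε₀.
E = 2k|λ_enc|/r = 2(8.99×10^9)(4.226×10^-6)/(0.068) = 1.12e6 N/C.

E ≈ 1.12e6 N/C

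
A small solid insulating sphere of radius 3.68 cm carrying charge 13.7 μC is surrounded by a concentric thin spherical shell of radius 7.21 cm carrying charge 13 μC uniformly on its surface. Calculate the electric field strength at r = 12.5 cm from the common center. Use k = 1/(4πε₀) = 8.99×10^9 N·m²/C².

By spherical symmetry E is radial; choose a Gaussian sphere of radius r = 12.5 cm (r > 7.21 cm, enclosing both).
Q_enc = (13.7 μC) + (13 μC) = 2.67e-5 C.
Since E is radial and uniform over the Gaussian sphere, Φ = E·4πr² = Q_enc/ε₀.
E = k|Q_enc|/r² = (8.99×10^9)(2.67×10^-5)/(0.125)² = 1.54×10^7 N/C.

|E| = 1.54×10^7 V/m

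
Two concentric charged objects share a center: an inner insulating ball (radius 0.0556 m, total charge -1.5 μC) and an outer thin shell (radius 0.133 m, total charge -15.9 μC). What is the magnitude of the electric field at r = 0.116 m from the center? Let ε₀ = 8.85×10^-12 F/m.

Use a concentric Gaussian sphere at r = 0.116 m (between the bodies, 0.0556 m < r < 0.133 m).
Only the inner charge is enclosed; the outer shell contributes nothing inside itself. Q_enc = -1.5 μC = -1.50×10^-6 C.
Applying ∮E·dA = Q_enc/ε₀ with Φ = E(4πr²):
E = |Q_enc|/(4πε₀r²) = (1.50×10^-6)/(4π·8.85×10^-12·(0.116)²) = 1.00×10^6 N/C.

|E| ≈ 1.00×10^6 N/C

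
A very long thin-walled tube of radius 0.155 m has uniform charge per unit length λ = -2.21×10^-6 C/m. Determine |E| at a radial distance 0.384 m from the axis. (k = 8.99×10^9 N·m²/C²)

1.03e5 V/m

Coaxial Gaussian cylinder, radius r = 0.384 m, length L (r > 0.155 m).
The full line charge is enclosed: λ_enc = -2.21×10^-6 C/m.
By Gauss's law (flux through the curved wall only), E·2πrL = λ_enc L/ε₀.
E = 2k|λ_enc|/r = 2(8.99×10^9)(2.21e-6)/(0.384) = 1.03×10^5 N/C.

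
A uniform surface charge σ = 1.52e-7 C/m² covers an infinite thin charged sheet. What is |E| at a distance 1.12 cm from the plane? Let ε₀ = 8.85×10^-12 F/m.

E ≈ 8.59×10^3 V/m

By planar symmetry E is perpendicular to the sheet and uniform; use a Gaussian pillbox with flat faces of area A on each side of the sheet.
Only the two end caps contribute flux: Φ = 2EA. With Q_enc = σA, Gauss's law gives E = |σ|/(2ε₀).
E = |σ|/(2ε₀) = (1.52×10^-7)/(2·8.85×10^-12) = 8.59e3 N/C.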